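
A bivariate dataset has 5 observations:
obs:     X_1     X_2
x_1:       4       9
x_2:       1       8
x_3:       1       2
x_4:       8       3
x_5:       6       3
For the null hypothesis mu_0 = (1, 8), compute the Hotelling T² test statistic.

Step 1 — sample mean vector:
  mean(X_1) = (4 + 1 + 1 + 8 + 6) / 5 = 20/5 = 4
  mean(X_2) = (9 + 8 + 2 + 3 + 3) / 5 = 25/5 = 5
  x̄ = (4, 5),  deviation x̄ - mu_0 = (4, 5) - (1, 8) = (3, -3).

Step 2 — sample covariance matrix, S[i,j] = (1/(n-1)) · Σ_k (x_{k,i} - mean_i) · (x_{k,j} - mean_j), divisor n-1 = 4:
  S[X_1,X_1] = ((0)·(0) + (-3)·(-3) + (-3)·(-3) + (4)·(4) + (2)·(2)) / 4 = 38/4 = 9.5
  S[X_1,X_2] = ((0)·(4) + (-3)·(3) + (-3)·(-3) + (4)·(-2) + (2)·(-2)) / 4 = -12/4 = -3
  S[X_2,X_2] = ((4)·(4) + (3)·(3) + (-3)·(-3) + (-2)·(-2) + (-2)·(-2)) / 4 = 42/4 = 10.5
  S = [[9.5, -3],
 [-3, 10.5]].

Step 3 — invert S. det(S) = 9.5·10.5 - (-3)² = 90.75.
  S^{-1} = (1/det) · [[d, -b], [-b, a]] = [[0.1157, 0.0331],
 [0.0331, 0.1047]].

Step 4 — quadratic form (x̄ - mu_0)^T · S^{-1} · (x̄ - mu_0):
  S^{-1} · (x̄ - mu_0) = (0.2479, -0.2149),
  (x̄ - mu_0)^T · [...] = (3)·(0.2479) + (-3)·(-0.2149) = 1.3884.

Step 5 — scale by n: T² = 5 · 1.3884 = 6.9421.

T² ≈ 6.9421


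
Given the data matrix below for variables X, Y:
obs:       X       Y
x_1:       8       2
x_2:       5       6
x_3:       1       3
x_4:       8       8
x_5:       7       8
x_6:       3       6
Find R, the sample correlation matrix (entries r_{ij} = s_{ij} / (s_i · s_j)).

Step 1 — column means:
  mean(X) = (8 + 5 + 1 + 8 + 7 + 3) / 6 = 32/6 = 5.3333
  mean(Y) = (2 + 6 + 3 + 8 + 8 + 6) / 6 = 33/6 = 5.5

Step 2 — sample variances and covariances s[i,j] = (1/(n-1)) · Σ_k (x_{k,i} - mean_i) · (x_{k,j} - mean_j), with n-1 = 5:
  s[X,X] = ((2.6667)·(2.6667) + (-0.3333)·(-0.3333) + (-4.3333)·(-4.3333) + (2.6667)·(2.6667) + (1.6667)·(1.6667) + (-2.3333)·(-2.3333)) / 5 = 41.3333/5 = 8.2667
  s[X,Y] = ((2.6667)·(-3.5) + (-0.3333)·(0.5) + (-4.3333)·(-2.5) + (2.6667)·(2.5) + (1.6667)·(2.5) + (-2.3333)·(0.5)) / 5 = 11/5 = 2.2
  s[Y,Y] = ((-3.5)·(-3.5) + (0.5)·(0.5) + (-2.5)·(-2.5) + (2.5)·(2.5) + (2.5)·(2.5) + (0.5)·(0.5)) / 5 = 31.5/5 = 6.3
  Sample standard deviations s_i = √(s[i,i]):
  s(X) = √(8.2667) = 2.8752
  s(Y) = √(6.3) = 2.51

Step 3 — r_{ij} = s_{ij} / (s_i · s_j):
  r[X,X] = 1 (diagonal).
  r[X,Y] = 2.2 / (2.8752 · 2.51) = 2.2 / 7.2166 = 0.3049
  r[Y,Y] = 1 (diagonal).

R is symmetric with unit diagonal. Assembling:

R = [[1, 0.3049],
 [0.3049, 1]]


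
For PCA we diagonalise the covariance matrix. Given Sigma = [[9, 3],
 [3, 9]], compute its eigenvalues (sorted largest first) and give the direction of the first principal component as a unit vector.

Step 1 — characteristic polynomial of 2×2 Sigma:
  det(Sigma - λI) = λ² - trace · λ + det = 0.
  trace = 9 + 9 = 18, det = 9·9 - (3)² = 72.
Step 2 — discriminant:
  Δ = trace² - 4·det = 324 - 288 = 36.
Step 3 — eigenvalues:
  λ = (trace ± √Δ)/2 = (18 ± 6)/2,
  λ_1 = 12,  λ_2 = 6.

Step 4 — unit eigenvector for λ_1: solve (Sigma - λ_1 I)v = 0. First row:
  (9 - 12)·v_x + (3)·v_y = 0, i.e. (-3)·v_x + (3)·v_y = 0,
  so v ∝ (b, λ_1 - a) = (3, 3) = u.
  ||u|| = √((3)² + (3)²) = √(18) ≈ 4.2426,
  v_1 = u/||u|| ≈ (0.7071, 0.7071) (||v_1|| = 1).

λ_1 = 12,  λ_2 = 6;  v_1 ≈ (0.7071, 0.7071)


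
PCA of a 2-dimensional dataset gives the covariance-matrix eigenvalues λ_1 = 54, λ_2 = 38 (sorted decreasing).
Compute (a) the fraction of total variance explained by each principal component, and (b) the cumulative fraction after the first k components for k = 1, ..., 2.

Step 1 — total variance = trace(Sigma) = Σ λ_i = 54 + 38 = 92.

Step 2 — fraction explained by component i = λ_i / Σ λ:
  PC1: 54/92 = 0.587
  PC2: 38/92 = 0.413

Step 3 — cumulative fraction after k components = (λ_1 + ... + λ_k) / Σ λ:
  k = 1: 54/92 = 0.587
  k = 2: (54 + 38)/92 = 92/92 = 1

Summary (fraction, with percent):

explained: PC1 0.587 (58.7%), PC2 0.413 (41.3%);  cumulative: 0.587, 1


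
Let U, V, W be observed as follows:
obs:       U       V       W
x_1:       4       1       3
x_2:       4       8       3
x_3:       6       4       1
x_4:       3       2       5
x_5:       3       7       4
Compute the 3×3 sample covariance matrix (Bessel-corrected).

Step 1 — column means:
  mean(U) = (4 + 4 + 6 + 3 + 3) / 5 = 20/5 = 4
  mean(V) = (1 + 8 + 4 + 2 + 7) / 5 = 22/5 = 4.4
  mean(W) = (3 + 3 + 1 + 5 + 4) / 5 = 16/5 = 3.2

Step 2 — sample covariance S[i,j] = (1/(n-1)) · Σ_k (x_{k,i} - mean_i) · (x_{k,j} - mean_j), with n-1 = 4.
  S[U,U] = ((0)·(0) + (0)·(0) + (2)·(2) + (-1)·(-1) + (-1)·(-1)) / 4 = 6/4 = 1.5
  S[U,V] = ((0)·(-3.4) + (0)·(3.6) + (2)·(-0.4) + (-1)·(-2.4) + (-1)·(2.6)) / 4 = -1/4 = -0.25
  S[U,W] = ((0)·(-0.2) + (0)·(-0.2) + (2)·(-2.2) + (-1)·(1.8) + (-1)·(0.8)) / 4 = -7/4 = -1.75
  S[V,V] = ((-3.4)·(-3.4) + (3.6)·(3.6) + (-0.4)·(-0.4) + (-2.4)·(-2.4) + (2.6)·(2.6)) / 4 = 37.2/4 = 9.3
  S[V,W] = ((-3.4)·(-0.2) + (3.6)·(-0.2) + (-0.4)·(-2.2) + (-2.4)·(1.8) + (2.6)·(0.8)) / 4 = -1.4/4 = -0.35
  S[W,W] = ((-0.2)·(-0.2) + (-0.2)·(-0.2) + (-2.2)·(-2.2) + (1.8)·(1.8) + (0.8)·(0.8)) / 4 = 8.8/4 = 2.2

S is symmetric (S[j,i] = S[i,j]). Assembling:

S = [[1.5, -0.25, -1.75],
 [-0.25, 9.3, -0.35],
 [-1.75, -0.35, 2.2]]


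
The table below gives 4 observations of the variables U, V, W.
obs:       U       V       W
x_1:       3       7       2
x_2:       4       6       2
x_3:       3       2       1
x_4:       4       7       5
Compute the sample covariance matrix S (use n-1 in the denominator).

Step 1 — column means:
  mean(U) = (3 + 4 + 3 + 4) / 4 = 14/4 = 3.5
  mean(V) = (7 + 6 + 2 + 7) / 4 = 22/4 = 5.5
  mean(W) = (2 + 2 + 1 + 5) / 4 = 10/4 = 2.5

Step 2 — sample covariance S[i,j] = (1/(n-1)) · Σ_k (x_{k,i} - mean_i) · (x_{k,j} - mean_j), with n-1 = 3.
  S[U,U] = ((-0.5)·(-0.5) + (0.5)·(0.5) + (-0.5)·(-0.5) + (0.5)·(0.5)) / 3 = 1/3 = 0.3333
  S[U,V] = ((-0.5)·(1.5) + (0.5)·(0.5) + (-0.5)·(-3.5) + (0.5)·(1.5)) / 3 = 2/3 = 0.6667
  S[U,W] = ((-0.5)·(-0.5) + (0.5)·(-0.5) + (-0.5)·(-1.5) + (0.5)·(2.5)) / 3 = 2/3 = 0.6667
  S[V,V] = ((1.5)·(1.5) + (0.5)·(0.5) + (-3.5)·(-3.5) + (1.5)·(1.5)) / 3 = 17/3 = 5.6667
  S[V,W] = ((1.5)·(-0.5) + (0.5)·(-0.5) + (-3.5)·(-1.5) + (1.5)·(2.5)) / 3 = 8/3 = 2.6667
  S[W,W] = ((-0.5)·(-0.5) + (-0.5)·(-0.5) + (-1.5)·(-1.5) + (2.5)·(2.5)) / 3 = 9/3 = 3

S is symmetric (S[j,i] = S[i,j]). Assembling:

S = [[0.3333, 0.6667, 0.6667],
 [0.6667, 5.6667, 2.6667],
 [0.6667, 2.6667, 3]]


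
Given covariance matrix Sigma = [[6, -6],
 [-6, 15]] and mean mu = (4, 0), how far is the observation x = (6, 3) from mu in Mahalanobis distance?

Step 1 — centre the observation: (x - mu) = (2, 3).

Step 2 — invert Sigma. det(Sigma) = 6·15 - (-6)² = 54.
  Sigma^{-1} = (1/det) · [[d, -b], [-b, a]] = [[0.2778, 0.1111],
 [0.1111, 0.1111]].

Step 3 — form the quadratic (x - mu)^T · Sigma^{-1} · (x - mu):
  Sigma^{-1} · (x - mu) = (0.8889, 0.5556).
  (x - mu)^T · [Sigma^{-1} · (x - mu)] = (2)·(0.8889) + (3)·(0.5556) = 3.4444.

Step 4 — take square root: d = √(3.4444) ≈ 1.8559.

d(x, mu) = √(3.4444) ≈ 1.8559


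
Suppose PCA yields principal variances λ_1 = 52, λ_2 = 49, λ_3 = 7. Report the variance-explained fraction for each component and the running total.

Step 1 — total variance = trace(Sigma) = Σ λ_i = 52 + 49 + 7 = 108.

Step 2 — fraction explained by component i = λ_i / Σ λ:
  PC1: 52/108 = 0.4815
  PC2: 49/108 = 0.4537
  PC3: 7/108 = 0.0648

Step 3 — cumulative fraction after k components = (λ_1 + ... + λ_k) / Σ λ:
  k = 1: 52/108 = 0.4815
  k = 2: (52 + 49)/108 = 101/108 = 0.9352
  k = 3: (52 + 49 + 7)/108 = 108/108 = 1

Summary (fraction, with percent):

explained: PC1 0.4815 (48.15%), PC2 0.4537 (45.37%), PC3 0.0648 (6.48%);  cumulative: 0.4815, 0.9352, 1


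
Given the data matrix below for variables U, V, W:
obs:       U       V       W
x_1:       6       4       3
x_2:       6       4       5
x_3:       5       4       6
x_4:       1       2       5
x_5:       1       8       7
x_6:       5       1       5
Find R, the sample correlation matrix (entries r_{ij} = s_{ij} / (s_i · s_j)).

Step 1 — column means:
  mean(U) = (6 + 6 + 5 + 1 + 1 + 5) / 6 = 24/6 = 4
  mean(V) = (4 + 4 + 4 + 2 + 8 + 1) / 6 = 23/6 = 3.8333
  mean(W) = (3 + 5 + 6 + 5 + 7 + 5) / 6 = 31/6 = 5.1667

Step 2 — sample variances and covariances s[i,j] = (1/(n-1)) · Σ_k (x_{k,i} - mean_i) · (x_{k,j} - mean_j), with n-1 = 5:
  s[U,U] = ((2)·(2) + (2)·(2) + (1)·(1) + (-3)·(-3) + (-3)·(-3) + (1)·(1)) / 5 = 28/5 = 5.6
  s[U,V] = ((2)·(0.1667) + (2)·(0.1667) + (1)·(0.1667) + (-3)·(-1.8333) + (-3)·(4.1667) + (1)·(-2.8333)) / 5 = -9/5 = -1.8
  s[U,W] = ((2)·(-2.1667) + (2)·(-0.1667) + (1)·(0.8333) + (-3)·(-0.1667) + (-3)·(1.8333) + (1)·(-0.1667)) / 5 = -9/5 = -1.8
  s[V,V] = ((0.1667)·(0.1667) + (0.1667)·(0.1667) + (0.1667)·(0.1667) + (-1.8333)·(-1.8333) + (4.1667)·(4.1667) + (-2.8333)·(-2.8333)) / 5 = 28.8333/5 = 5.7667
  s[V,W] = ((0.1667)·(-2.1667) + (0.1667)·(-0.1667) + (0.1667)·(0.8333) + (-1.8333)·(-0.1667) + (4.1667)·(1.8333) + (-2.8333)·(-0.1667)) / 5 = 8.1667/5 = 1.6333
  s[W,W] = ((-2.1667)·(-2.1667) + (-0.1667)·(-0.1667) + (0.8333)·(0.8333) + (-0.1667)·(-0.1667) + (1.8333)·(1.8333) + (-0.1667)·(-0.1667)) / 5 = 8.8333/5 = 1.7667
  Sample standard deviations s_i = √(s[i,i]):
  s(U) = √(5.6) = 2.3664
  s(V) = √(5.7667) = 2.4014
  s(W) = √(1.7667) = 1.3292

Step 3 — r_{ij} = s_{ij} / (s_i · s_j):
  r[U,U] = 1 (diagonal).
  r[U,V] = -1.8 / (2.3664 · 2.4014) = -1.8 / 5.6827 = -0.3167
  r[U,W] = -1.8 / (2.3664 · 1.3292) = -1.8 / 3.1454 = -0.5723
  r[V,V] = 1 (diagonal).
  r[V,W] = 1.6333 / (2.4014 · 1.3292) = 1.6333 / 3.1918 = 0.5117
  r[W,W] = 1 (diagonal).

R is symmetric with unit diagonal. Assembling:

R = [[1, -0.3167, -0.5723],
 [-0.3167, 1, 0.5117],
 [-0.5723, 0.5117, 1]]


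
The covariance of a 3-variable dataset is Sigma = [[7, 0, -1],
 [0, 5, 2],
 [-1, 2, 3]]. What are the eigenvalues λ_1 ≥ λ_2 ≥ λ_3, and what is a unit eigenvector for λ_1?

Step 1 — characteristic polynomial p(λ) = det(λI - Sigma) = λ³ - tr·λ² + c_1·λ - det, where tr = trace, c_1 = sum of the principal 2×2 minors, det = det(Sigma):
  tr = 7 + 5 + 3 = 15,
  c_1 = (7·5 - (0)²) + (7·3 - (-1)²) + (5·3 - (2)²) = 35 + 20 + 11 = 66,
  det = 7·(5·3 - (2)²) - (0)·((0)·3 - (2)·(-1)) + (-1)·((0)·(2) - 5·(-1)) = 7·(11) - (0)·(2) + (-1)·(5) = 72.
  So p(λ) = λ³ - 15λ² + 66λ - 72.
Step 2 — look for an integer root (rational root theorem: any rational root is an integer divisor of 72). Testing λ = 6:
  p(6) = 216 - 540 + 396 - 72 = 0  ✓
  Dividing out (λ - 6): p(λ) = (λ - 6)(λ² - 9λ + 12).
Step 3 — remaining eigenvalues from the quadratic λ² - 9λ + 12 = 0:
  Δ = 9² - 4·12 = 81 - 48 = 33,  λ = (9 ± √33)/2 = (9 ± 5.7446)/2 ≈ 7.3723 or 1.6277.
  Sorted: λ_1 = 7.3723,  λ_2 = 6,  λ_3 = 1.6277  (check: sum = 15 = tr ✓).

Step 4 — unit eigenvector for λ_1 ≈ 7.3723: v spans the null space of (Sigma - λ_1 I), whose rows are
  r_1 = (-0.3723, 0, -1),  r_2 = (0, -2.3723, 2),  r_3 = (-1, 2, -4.3723).
  v is orthogonal to every row, so take v ∝ r_1 × r_2 = ((0)·(2) - (-1)·(-2.3723), (-1)·(0) - (-0.3723)·(2), (-0.3723)·(-2.3723) - (0)·(0)) ≈ (-2.3723, 0.7446, 0.8832).
  Rescale (multiply by -1 so the first nonzero entry is positive): u = (2.3723, -0.7446, -0.8832).
  ||u|| = √((2.3723)² + (-0.7446)² + (-0.8832)²) = √(6.9621) ≈ 2.6386,  v_1 = u/||u|| ≈ (0.8991, -0.2822, -0.3347) (||v_1|| = 1).

λ_1 = 7.3723,  λ_2 = 6,  λ_3 = 1.6277;  v_1 ≈ (0.8991, -0.2822, -0.3347)


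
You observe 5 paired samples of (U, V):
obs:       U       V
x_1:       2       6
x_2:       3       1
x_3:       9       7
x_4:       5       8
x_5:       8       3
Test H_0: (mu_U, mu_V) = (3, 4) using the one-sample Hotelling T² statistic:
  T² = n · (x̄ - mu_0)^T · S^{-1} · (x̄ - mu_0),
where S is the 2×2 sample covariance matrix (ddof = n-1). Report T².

Step 1 — sample mean vector:
  mean(U) = (2 + 3 + 9 + 5 + 8) / 5 = 27/5 = 5.4
  mean(V) = (6 + 1 + 7 + 8 + 3) / 5 = 25/5 = 5
  x̄ = (5.4, 5),  deviation x̄ - mu_0 = (5.4, 5) - (3, 4) = (2.4, 1).

Step 2 — sample covariance matrix, S[i,j] = (1/(n-1)) · Σ_k (x_{k,i} - mean_i) · (x_{k,j} - mean_j), divisor n-1 = 4:
  S[U,U] = ((-3.4)·(-3.4) + (-2.4)·(-2.4) + (3.6)·(3.6) + (-0.4)·(-0.4) + (2.6)·(2.6)) / 4 = 37.2/4 = 9.3
  S[U,V] = ((-3.4)·(1) + (-2.4)·(-4) + (3.6)·(2) + (-0.4)·(3) + (2.6)·(-2)) / 4 = 7/4 = 1.75
  S[V,V] = ((1)·(1) + (-4)·(-4) + (2)·(2) + (3)·(3) + (-2)·(-2)) / 4 = 34/4 = 8.5
  S = [[9.3, 1.75],
 [1.75, 8.5]].

Step 3 — invert S. det(S) = 9.3·8.5 - (1.75)² = 75.9875.
  S^{-1} = (1/det) · [[d, -b], [-b, a]] = [[0.1119, -0.023],
 [-0.023, 0.1224]].

Step 4 — quadratic form (x̄ - mu_0)^T · S^{-1} · (x̄ - mu_0):
  S^{-1} · (x̄ - mu_0) = (0.2454, 0.0671),
  (x̄ - mu_0)^T · [...] = (2.4)·(0.2454) + (1)·(0.0671) = 0.6562.

Step 5 — scale by n: T² = 5 · 0.6562 = 3.2808.

T² ≈ 3.2808


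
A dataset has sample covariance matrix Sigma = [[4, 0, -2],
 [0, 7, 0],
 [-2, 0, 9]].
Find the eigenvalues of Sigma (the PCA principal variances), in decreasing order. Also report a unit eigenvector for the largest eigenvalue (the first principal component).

Step 1 — characteristic polynomial p(λ) = det(λI - Sigma) = λ³ - tr·λ² + c_1·λ - det, where tr = trace, c_1 = sum of the principal 2×2 minors, det = det(Sigma):
  tr = 4 + 7 + 9 = 20,
  c_1 = (4·7 - (0)²) + (4·9 - (-2)²) + (7·9 - (0)²) = 28 + 32 + 63 = 123,
  det = 4·(7·9 - (0)²) - (0)·((0)·9 - (0)·(-2)) + (-2)·((0)·(0) - 7·(-2)) = 4·(63) - (0)·(0) + (-2)·(14) = 224.
  So p(λ) = λ³ - 20λ² + 123λ - 224.
Step 2 — look for an integer root (rational root theorem: any rational root is an integer divisor of 224). Testing λ = 7:
  p(7) = 343 - 980 + 861 - 224 = 0  ✓
  Dividing out (λ - 7): p(λ) = (λ - 7)(λ² - 13λ + 32).
Step 3 — remaining eigenvalues from the quadratic λ² - 13λ + 32 = 0:
  Δ = 13² - 4·32 = 169 - 128 = 41,  λ = (13 ± √41)/2 = (13 ± 6.4031)/2 ≈ 9.7016 or 3.2984.
  Sorted: λ_1 = 9.7016,  λ_2 = 7,  λ_3 = 3.2984  (check: sum = 20 = tr ✓).

Step 4 — unit eigenvector for λ_1 ≈ 9.7016: v spans the null space of (Sigma - λ_1 I), whose rows are
  r_1 = (-5.7016, 0, -2),  r_2 = (0, -2.7016, 0),  r_3 = (-2, 0, -0.7016).
  v is orthogonal to every row, so take v ∝ r_1 × r_2 = ((0)·(0) - (-2)·(-2.7016), (-2)·(0) - (-5.7016)·(0), (-5.7016)·(-2.7016) - (0)·(0)) ≈ (-5.4031, 0, 15.4031).
  Rescale (multiply by -1 so the first nonzero entry is positive): u = (5.4031, 0, -15.4031).
  ||u|| = √((5.4031)² + (0)² + (-15.4031)²) = √(266.45) ≈ 16.3233,  v_1 = u/||u|| ≈ (0.331, 0, -0.9436) (||v_1|| = 1).

λ_1 = 9.7016,  λ_2 = 7,  λ_3 = 3.2984;  v_1 ≈ (0.331, 0, -0.9436)


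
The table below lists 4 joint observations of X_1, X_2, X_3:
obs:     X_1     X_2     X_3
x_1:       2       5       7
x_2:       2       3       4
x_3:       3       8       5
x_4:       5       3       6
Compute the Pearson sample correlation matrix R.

Step 1 — column means:
  mean(X_1) = (2 + 2 + 3 + 5) / 4 = 12/4 = 3
  mean(X_2) = (5 + 3 + 8 + 3) / 4 = 19/4 = 4.75
  mean(X_3) = (7 + 4 + 5 + 6) / 4 = 22/4 = 5.5

Step 2 — sample variances and covariances s[i,j] = (1/(n-1)) · Σ_k (x_{k,i} - mean_i) · (x_{k,j} - mean_j), with n-1 = 3:
  s[X_1,X_1] = ((-1)·(-1) + (-1)·(-1) + (0)·(0) + (2)·(2)) / 3 = 6/3 = 2
  s[X_1,X_2] = ((-1)·(0.25) + (-1)·(-1.75) + (0)·(3.25) + (2)·(-1.75)) / 3 = -2/3 = -0.6667
  s[X_1,X_3] = ((-1)·(1.5) + (-1)·(-1.5) + (0)·(-0.5) + (2)·(0.5)) / 3 = 1/3 = 0.3333
  s[X_2,X_2] = ((0.25)·(0.25) + (-1.75)·(-1.75) + (3.25)·(3.25) + (-1.75)·(-1.75)) / 3 = 16.75/3 = 5.5833
  s[X_2,X_3] = ((0.25)·(1.5) + (-1.75)·(-1.5) + (3.25)·(-0.5) + (-1.75)·(0.5)) / 3 = 0.5/3 = 0.1667
  s[X_3,X_3] = ((1.5)·(1.5) + (-1.5)·(-1.5) + (-0.5)·(-0.5) + (0.5)·(0.5)) / 3 = 5/3 = 1.6667
  Sample standard deviations s_i = √(s[i,i]):
  s(X_1) = √(2) = 1.4142
  s(X_2) = √(5.5833) = 2.3629
  s(X_3) = √(1.6667) = 1.291

Step 3 — r_{ij} = s_{ij} / (s_i · s_j):
  r[X_1,X_1] = 1 (diagonal).
  r[X_1,X_2] = -0.6667 / (1.4142 · 2.3629) = -0.6667 / 3.3417 = -0.1995
  r[X_1,X_3] = 0.3333 / (1.4142 · 1.291) = 0.3333 / 1.8257 = 0.1826
  r[X_2,X_2] = 1 (diagonal).
  r[X_2,X_3] = 0.1667 / (2.3629 · 1.291) = 0.1667 / 3.0505 = 0.0546
  r[X_3,X_3] = 1 (diagonal).

R is symmetric with unit diagonal. Assembling:

R = [[1, -0.1995, 0.1826],
 [-0.1995, 1, 0.0546],
 [0.1826, 0.0546, 1]]


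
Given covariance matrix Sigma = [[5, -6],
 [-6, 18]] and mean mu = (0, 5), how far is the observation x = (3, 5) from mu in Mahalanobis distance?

Step 1 — centre the observation: (x - mu) = (3, 0).

Step 2 — invert Sigma. det(Sigma) = 5·18 - (-6)² = 54.
  Sigma^{-1} = (1/det) · [[d, -b], [-b, a]] = [[0.3333, 0.1111],
 [0.1111, 0.0926]].

Step 3 — form the quadratic (x - mu)^T · Sigma^{-1} · (x - mu):
  Sigma^{-1} · (x - mu) = (1, 0.3333).
  (x - mu)^T · [Sigma^{-1} · (x - mu)] = (3)·(1) + (0)·(0.3333) = 3.

Step 4 — take square root: d = √(3) ≈ 1.7321.

d(x, mu) = √(3) ≈ 1.7321


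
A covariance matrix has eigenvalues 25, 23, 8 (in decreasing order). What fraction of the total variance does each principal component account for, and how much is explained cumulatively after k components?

Step 1 — total variance = trace(Sigma) = Σ λ_i = 25 + 23 + 8 = 56.

Step 2 — fraction explained by component i = λ_i / Σ λ:
  PC1: 25/56 = 0.4464
  PC2: 23/56 = 0.4107
  PC3: 8/56 = 0.1429

Step 3 — cumulative fraction after k components = (λ_1 + ... + λ_k) / Σ λ:
  k = 1: 25/56 = 0.4464
  k = 2: (25 + 23)/56 = 48/56 = 0.8571
  k = 3: (25 + 23 + 8)/56 = 56/56 = 1

Summary (fraction, with percent):

explained: PC1 0.4464 (44.64%), PC2 0.4107 (41.07%), PC3 0.1429 (14.29%);  cumulative: 0.4464, 0.8571, 1


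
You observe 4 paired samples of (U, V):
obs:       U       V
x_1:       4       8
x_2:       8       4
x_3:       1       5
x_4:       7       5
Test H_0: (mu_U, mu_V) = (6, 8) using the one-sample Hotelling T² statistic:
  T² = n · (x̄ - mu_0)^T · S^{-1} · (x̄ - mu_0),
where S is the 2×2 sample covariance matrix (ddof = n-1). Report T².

Step 1 — sample mean vector:
  mean(U) = (4 + 8 + 1 + 7) / 4 = 20/4 = 5
  mean(V) = (8 + 4 + 5 + 5) / 4 = 22/4 = 5.5
  x̄ = (5, 5.5),  deviation x̄ - mu_0 = (5, 5.5) - (6, 8) = (-1, -2.5).

Step 2 — sample covariance matrix, S[i,j] = (1/(n-1)) · Σ_k (x_{k,i} - mean_i) · (x_{k,j} - mean_j), divisor n-1 = 3:
  S[U,U] = ((-1)·(-1) + (3)·(3) + (-4)·(-4) + (2)·(2)) / 3 = 30/3 = 10
  S[U,V] = ((-1)·(2.5) + (3)·(-1.5) + (-4)·(-0.5) + (2)·(-0.5)) / 3 = -6/3 = -2
  S[V,V] = ((2.5)·(2.5) + (-1.5)·(-1.5) + (-0.5)·(-0.5) + (-0.5)·(-0.5)) / 3 = 9/3 = 3
  S = [[10, -2],
 [-2, 3]].

Step 3 — invert S. det(S) = 10·3 - (-2)² = 26.
  S^{-1} = (1/det) · [[d, -b], [-b, a]] = [[0.1154, 0.0769],
 [0.0769, 0.3846]].

Step 4 — quadratic form (x̄ - mu_0)^T · S^{-1} · (x̄ - mu_0):
  S^{-1} · (x̄ - mu_0) = (-0.3077, -1.0385),
  (x̄ - mu_0)^T · [...] = (-1)·(-0.3077) + (-2.5)·(-1.0385) = 2.9038.

Step 5 — scale by n: T² = 4 · 2.9038 = 11.6154.

T² ≈ 11.6154


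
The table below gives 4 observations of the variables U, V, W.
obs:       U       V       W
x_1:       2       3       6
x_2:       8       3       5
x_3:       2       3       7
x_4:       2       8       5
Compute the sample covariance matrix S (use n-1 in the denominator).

Step 1 — column means:
  mean(U) = (2 + 8 + 2 + 2) / 4 = 14/4 = 3.5
  mean(V) = (3 + 3 + 3 + 8) / 4 = 17/4 = 4.25
  mean(W) = (6 + 5 + 7 + 5) / 4 = 23/4 = 5.75

Step 2 — sample covariance S[i,j] = (1/(n-1)) · Σ_k (x_{k,i} - mean_i) · (x_{k,j} - mean_j), with n-1 = 3.
  S[U,U] = ((-1.5)·(-1.5) + (4.5)·(4.5) + (-1.5)·(-1.5) + (-1.5)·(-1.5)) / 3 = 27/3 = 9
  S[U,V] = ((-1.5)·(-1.25) + (4.5)·(-1.25) + (-1.5)·(-1.25) + (-1.5)·(3.75)) / 3 = -7.5/3 = -2.5
  S[U,W] = ((-1.5)·(0.25) + (4.5)·(-0.75) + (-1.5)·(1.25) + (-1.5)·(-0.75)) / 3 = -4.5/3 = -1.5
  S[V,V] = ((-1.25)·(-1.25) + (-1.25)·(-1.25) + (-1.25)·(-1.25) + (3.75)·(3.75)) / 3 = 18.75/3 = 6.25
  S[V,W] = ((-1.25)·(0.25) + (-1.25)·(-0.75) + (-1.25)·(1.25) + (3.75)·(-0.75)) / 3 = -3.75/3 = -1.25
  S[W,W] = ((0.25)·(0.25) + (-0.75)·(-0.75) + (1.25)·(1.25) + (-0.75)·(-0.75)) / 3 = 2.75/3 = 0.9167

S is symmetric (S[j,i] = S[i,j]). Assembling:

S = [[9, -2.5, -1.5],
 [-2.5, 6.25, -1.25],
 [-1.5, -1.25, 0.9167]]


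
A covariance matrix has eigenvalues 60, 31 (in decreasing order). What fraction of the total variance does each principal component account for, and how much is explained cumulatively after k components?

Step 1 — total variance = trace(Sigma) = Σ λ_i = 60 + 31 = 91.

Step 2 — fraction explained by component i = λ_i / Σ λ:
  PC1: 60/91 = 0.6593
  PC2: 31/91 = 0.3407

Step 3 — cumulative fraction after k components = (λ_1 + ... + λ_k) / Σ λ:
  k = 1: 60/91 = 0.6593
  k = 2: (60 + 31)/91 = 91/91 = 1

Summary (fraction, with percent):

explained: PC1 0.6593 (65.93%), PC2 0.3407 (34.07%);  cumulative: 0.6593, 1


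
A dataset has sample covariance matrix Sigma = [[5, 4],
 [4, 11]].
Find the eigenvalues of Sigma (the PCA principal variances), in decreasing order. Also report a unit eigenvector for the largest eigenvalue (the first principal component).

Step 1 — characteristic polynomial of 2×2 Sigma:
  det(Sigma - λI) = λ² - trace · λ + det = 0.
  trace = 5 + 11 = 16, det = 5·11 - (4)² = 39.
Step 2 — discriminant:
  Δ = trace² - 4·det = 256 - 156 = 100.
Step 3 — eigenvalues:
  λ = (trace ± √Δ)/2 = (16 ± 10)/2,
  λ_1 = 13,  λ_2 = 3.

Step 4 — unit eigenvector for λ_1: solve (Sigma - λ_1 I)v = 0. First row:
  (5 - 13)·v_x + (4)·v_y = 0, i.e. (-8)·v_x + (4)·v_y = 0,
  so v ∝ (b, λ_1 - a) = (4, 8) = u.
  ||u|| = √((4)² + (8)²) = √(80) ≈ 8.9443,
  v_1 = u/||u|| ≈ (0.4472, 0.8944) (||v_1|| = 1).

λ_1 = 13,  λ_2 = 3;  v_1 ≈ (0.4472, 0.8944)


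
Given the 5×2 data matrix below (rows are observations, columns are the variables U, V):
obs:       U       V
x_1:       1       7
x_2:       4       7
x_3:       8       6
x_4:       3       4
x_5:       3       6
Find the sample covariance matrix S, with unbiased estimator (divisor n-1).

Step 1 — column means:
  mean(U) = (1 + 4 + 8 + 3 + 3) / 5 = 19/5 = 3.8
  mean(V) = (7 + 7 + 6 + 4 + 6) / 5 = 30/5 = 6

Step 2 — sample covariance S[i,j] = (1/(n-1)) · Σ_k (x_{k,i} - mean_i) · (x_{k,j} - mean_j), with n-1 = 4.
  S[U,U] = ((-2.8)·(-2.8) + (0.2)·(0.2) + (4.2)·(4.2) + (-0.8)·(-0.8) + (-0.8)·(-0.8)) / 4 = 26.8/4 = 6.7
  S[U,V] = ((-2.8)·(1) + (0.2)·(1) + (4.2)·(0) + (-0.8)·(-2) + (-0.8)·(0)) / 4 = -1/4 = -0.25
  S[V,V] = ((1)·(1) + (1)·(1) + (0)·(0) + (-2)·(-2) + (0)·(0)) / 4 = 6/4 = 1.5

S is symmetric (S[j,i] = S[i,j]). Assembling:

S = [[6.7, -0.25],
 [-0.25, 1.5]]


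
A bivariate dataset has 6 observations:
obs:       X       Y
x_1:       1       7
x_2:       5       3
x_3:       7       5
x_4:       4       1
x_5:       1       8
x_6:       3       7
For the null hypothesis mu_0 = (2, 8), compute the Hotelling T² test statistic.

Step 1 — sample mean vector:
  mean(X) = (1 + 5 + 7 + 4 + 1 + 3) / 6 = 21/6 = 3.5
  mean(Y) = (7 + 3 + 5 + 1 + 8 + 7) / 6 = 31/6 = 5.1667
  x̄ = (3.5, 5.1667),  deviation x̄ - mu_0 = (3.5, 5.1667) - (2, 8) = (1.5, -2.8333).

Step 2 — sample covariance matrix, S[i,j] = (1/(n-1)) · Σ_k (x_{k,i} - mean_i) · (x_{k,j} - mean_j), divisor n-1 = 5:
  S[X,X] = ((-2.5)·(-2.5) + (1.5)·(1.5) + (3.5)·(3.5) + (0.5)·(0.5) + (-2.5)·(-2.5) + (-0.5)·(-0.5)) / 5 = 27.5/5 = 5.5
  S[X,Y] = ((-2.5)·(1.8333) + (1.5)·(-2.1667) + (3.5)·(-0.1667) + (0.5)·(-4.1667) + (-2.5)·(2.8333) + (-0.5)·(1.8333)) / 5 = -18.5/5 = -3.7
  S[Y,Y] = ((1.8333)·(1.8333) + (-2.1667)·(-2.1667) + (-0.1667)·(-0.1667) + (-4.1667)·(-4.1667) + (2.8333)·(2.8333) + (1.8333)·(1.8333)) / 5 = 36.8333/5 = 7.3667
  S = [[5.5, -3.7],
 [-3.7, 7.3667]].

Step 3 — invert S. det(S) = 5.5·7.3667 - (-3.7)² = 26.8267.
  S^{-1} = (1/det) · [[d, -b], [-b, a]] = [[0.2746, 0.1379],
 [0.1379, 0.205]].

Step 4 — quadratic form (x̄ - mu_0)^T · S^{-1} · (x̄ - mu_0):
  S^{-1} · (x̄ - mu_0) = (0.0211, -0.374),
  (x̄ - mu_0)^T · [...] = (1.5)·(0.0211) + (-2.8333)·(-0.374) = 1.0914.

Step 5 — scale by n: T² = 6 · 1.0914 = 6.5482.

T² ≈ 6.5482


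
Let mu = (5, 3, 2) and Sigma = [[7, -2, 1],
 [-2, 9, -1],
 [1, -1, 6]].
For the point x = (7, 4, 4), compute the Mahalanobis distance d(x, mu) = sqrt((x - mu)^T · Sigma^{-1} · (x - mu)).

Step 1 — centre the observation: (x - mu) = (2, 1, 2).

Step 2 — invert Sigma (cofactor / det for 3×3, or solve directly):
  Sigma^{-1} = [[0.155, 0.0322, -0.0205],
 [0.0322, 0.1199, 0.0146],
 [-0.0205, 0.0146, 0.1725]].

Step 3 — form the quadratic (x - mu)^T · Sigma^{-1} · (x - mu):
  Sigma^{-1} · (x - mu) = (0.3012, 0.2135, 0.3187).
  (x - mu)^T · [Sigma^{-1} · (x - mu)] = (2)·(0.3012) + (1)·(0.2135) + (2)·(0.3187) = 1.4532.

Step 4 — take square root: d = √(1.4532) ≈ 1.2055.

d(x, mu) = √(1.4532) ≈ 1.2055


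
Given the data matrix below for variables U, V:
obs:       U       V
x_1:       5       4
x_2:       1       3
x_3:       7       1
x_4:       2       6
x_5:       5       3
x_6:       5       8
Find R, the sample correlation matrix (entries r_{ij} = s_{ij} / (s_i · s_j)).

Step 1 — column means:
  mean(U) = (5 + 1 + 7 + 2 + 5 + 5) / 6 = 25/6 = 4.1667
  mean(V) = (4 + 3 + 1 + 6 + 3 + 8) / 6 = 25/6 = 4.1667

Step 2 — sample variances and covariances s[i,j] = (1/(n-1)) · Σ_k (x_{k,i} - mean_i) · (x_{k,j} - mean_j), with n-1 = 5:
  s[U,U] = ((0.8333)·(0.8333) + (-3.1667)·(-3.1667) + (2.8333)·(2.8333) + (-2.1667)·(-2.1667) + (0.8333)·(0.8333) + (0.8333)·(0.8333)) / 5 = 24.8333/5 = 4.9667
  s[U,V] = ((0.8333)·(-0.1667) + (-3.1667)·(-1.1667) + (2.8333)·(-3.1667) + (-2.1667)·(1.8333) + (0.8333)·(-1.1667) + (0.8333)·(3.8333)) / 5 = -7.1667/5 = -1.4333
  s[V,V] = ((-0.1667)·(-0.1667) + (-1.1667)·(-1.1667) + (-3.1667)·(-3.1667) + (1.8333)·(1.8333) + (-1.1667)·(-1.1667) + (3.8333)·(3.8333)) / 5 = 30.8333/5 = 6.1667
  Sample standard deviations s_i = √(s[i,i]):
  s(U) = √(4.9667) = 2.2286
  s(V) = √(6.1667) = 2.4833

Step 3 — r_{ij} = s_{ij} / (s_i · s_j):
  r[U,U] = 1 (diagonal).
  r[U,V] = -1.4333 / (2.2286 · 2.4833) = -1.4333 / 5.5342 = -0.259
  r[V,V] = 1 (diagonal).

R is symmetric with unit diagonal. Assembling:

R = [[1, -0.259],
 [-0.259, 1]]


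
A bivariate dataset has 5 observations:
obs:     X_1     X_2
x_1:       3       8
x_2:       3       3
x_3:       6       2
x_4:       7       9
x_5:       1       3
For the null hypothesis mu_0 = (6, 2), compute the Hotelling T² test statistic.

Step 1 — sample mean vector:
  mean(X_1) = (3 + 3 + 6 + 7 + 1) / 5 = 20/5 = 4
  mean(X_2) = (8 + 3 + 2 + 9 + 3) / 5 = 25/5 = 5
  x̄ = (4, 5),  deviation x̄ - mu_0 = (4, 5) - (6, 2) = (-2, 3).

Step 2 — sample covariance matrix, S[i,j] = (1/(n-1)) · Σ_k (x_{k,i} - mean_i) · (x_{k,j} - mean_j), divisor n-1 = 4:
  S[X_1,X_1] = ((-1)·(-1) + (-1)·(-1) + (2)·(2) + (3)·(3) + (-3)·(-3)) / 4 = 24/4 = 6
  S[X_1,X_2] = ((-1)·(3) + (-1)·(-2) + (2)·(-3) + (3)·(4) + (-3)·(-2)) / 4 = 11/4 = 2.75
  S[X_2,X_2] = ((3)·(3) + (-2)·(-2) + (-3)·(-3) + (4)·(4) + (-2)·(-2)) / 4 = 42/4 = 10.5
  S = [[6, 2.75],
 [2.75, 10.5]].

Step 3 — invert S. det(S) = 6·10.5 - (2.75)² = 55.4375.
  S^{-1} = (1/det) · [[d, -b], [-b, a]] = [[0.1894, -0.0496],
 [-0.0496, 0.1082]].

Step 4 — quadratic form (x̄ - mu_0)^T · S^{-1} · (x̄ - mu_0):
  S^{-1} · (x̄ - mu_0) = (-0.5276, 0.4239),
  (x̄ - mu_0)^T · [...] = (-2)·(-0.5276) + (3)·(0.4239) = 2.3269.

Step 5 — scale by n: T² = 5 · 2.3269 = 11.6347.

T² ≈ 11.6347


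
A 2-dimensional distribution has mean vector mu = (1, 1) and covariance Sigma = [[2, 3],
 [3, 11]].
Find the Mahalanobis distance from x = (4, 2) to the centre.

Step 1 — centre the observation: (x - mu) = (3, 1).

Step 2 — invert Sigma. det(Sigma) = 2·11 - (3)² = 13.
  Sigma^{-1} = (1/det) · [[d, -b], [-b, a]] = [[0.8462, -0.2308],
 [-0.2308, 0.1538]].

Step 3 — form the quadratic (x - mu)^T · Sigma^{-1} · (x - mu):
  Sigma^{-1} · (x - mu) = (2.3077, -0.5385).
  (x - mu)^T · [Sigma^{-1} · (x - mu)] = (3)·(2.3077) + (1)·(-0.5385) = 6.3846.

Step 4 — take square root: d = √(6.3846) ≈ 2.5268.

d(x, mu) = √(6.3846) ≈ 2.5268


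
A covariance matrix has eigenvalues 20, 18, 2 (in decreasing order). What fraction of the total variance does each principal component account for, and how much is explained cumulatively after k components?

Step 1 — total variance = trace(Sigma) = Σ λ_i = 20 + 18 + 2 = 40.

Step 2 — fraction explained by component i = λ_i / Σ λ:
  PC1: 20/40 = 0.5
  PC2: 18/40 = 0.45
  PC3: 2/40 = 0.05

Step 3 — cumulative fraction after k components = (λ_1 + ... + λ_k) / Σ λ:
  k = 1: 20/40 = 0.5
  k = 2: (20 + 18)/40 = 38/40 = 0.95
  k = 3: (20 + 18 + 2)/40 = 40/40 = 1

Summary (fraction, with percent):

explained: PC1 0.5 (50%), PC2 0.45 (45%), PC3 0.05 (5%);  cumulative: 0.5, 0.95, 1


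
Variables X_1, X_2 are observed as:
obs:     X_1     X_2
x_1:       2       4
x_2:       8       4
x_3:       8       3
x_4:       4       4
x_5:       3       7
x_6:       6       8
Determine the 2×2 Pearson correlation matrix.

Step 1 — column means:
  mean(X_1) = (2 + 8 + 8 + 4 + 3 + 6) / 6 = 31/6 = 5.1667
  mean(X_2) = (4 + 4 + 3 + 4 + 7 + 8) / 6 = 30/6 = 5

Step 2 — sample variances and covariances s[i,j] = (1/(n-1)) · Σ_k (x_{k,i} - mean_i) · (x_{k,j} - mean_j), with n-1 = 5:
  s[X_1,X_1] = ((-3.1667)·(-3.1667) + (2.8333)·(2.8333) + (2.8333)·(2.8333) + (-1.1667)·(-1.1667) + (-2.1667)·(-2.1667) + (0.8333)·(0.8333)) / 5 = 32.8333/5 = 6.5667
  s[X_1,X_2] = ((-3.1667)·(-1) + (2.8333)·(-1) + (2.8333)·(-2) + (-1.1667)·(-1) + (-2.1667)·(2) + (0.8333)·(3)) / 5 = -6/5 = -1.2
  s[X_2,X_2] = ((-1)·(-1) + (-1)·(-1) + (-2)·(-2) + (-1)·(-1) + (2)·(2) + (3)·(3)) / 5 = 20/5 = 4
  Sample standard deviations s_i = √(s[i,i]):
  s(X_1) = √(6.5667) = 2.5626
  s(X_2) = √(4) = 2

Step 3 — r_{ij} = s_{ij} / (s_i · s_j):
  r[X_1,X_1] = 1 (diagonal).
  r[X_1,X_2] = -1.2 / (2.5626 · 2) = -1.2 / 5.1251 = -0.2341
  r[X_2,X_2] = 1 (diagonal).

R is symmetric with unit diagonal. Assembling:

R = [[1, -0.2341],
 [-0.2341, 1]]


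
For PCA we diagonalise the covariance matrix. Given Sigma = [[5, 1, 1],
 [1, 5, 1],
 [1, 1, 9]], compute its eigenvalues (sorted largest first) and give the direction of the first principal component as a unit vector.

Step 1 — characteristic polynomial p(λ) = det(λI - Sigma) = λ³ - tr·λ² + c_1·λ - det, where tr = trace, c_1 = sum of the principal 2×2 minors, det = det(Sigma):
  tr = 5 + 5 + 9 = 19,
  c_1 = (5·5 - (1)²) + (5·9 - (1)²) + (5·9 - (1)²) = 24 + 44 + 44 = 112,
  det = 5·(5·9 - (1)²) - (1)·((1)·9 - (1)·(1)) + (1)·((1)·(1) - 5·(1)) = 5·(44) - (1)·(8) + (1)·(-4) = 208.
  So p(λ) = λ³ - 19λ² + 112λ - 208.
Step 2 — look for an integer root (rational root theorem: any rational root is an integer divisor of 208). Testing λ = 4:
  p(4) = 64 - 304 + 448 - 208 = 0  ✓
  Dividing out (λ - 4): p(λ) = (λ - 4)(λ² - 15λ + 52).
Step 3 — remaining eigenvalues from the quadratic λ² - 15λ + 52 = 0:
  Δ = 15² - 4·52 = 225 - 208 = 17,  λ = (15 ± √17)/2 = (15 ± 4.1231)/2 ≈ 9.5616 or 5.4384.
  Sorted: λ_1 = 9.5616,  λ_2 = 5.4384,  λ_3 = 4  (check: sum = 19 = tr ✓).

Step 4 — unit eigenvector for λ_1 ≈ 9.5616: v spans the null space of (Sigma - λ_1 I), whose rows are
  r_1 = (-4.5616, 1, 1),  r_2 = (1, -4.5616, 1),  r_3 = (1, 1, -0.5616).
  v is orthogonal to every row, so take v ∝ r_1 × r_2 = ((1)·(1) - (1)·(-4.5616), (1)·(1) - (-4.5616)·(1), (-4.5616)·(-4.5616) - (1)·(1)) ≈ (5.5616, 5.5616, 19.8078).
  Let u = (5.5616, 5.5616, 19.8078).
  ||u|| = √((5.5616)² + (5.5616)² + (19.8078)²) = √(454.2093) ≈ 21.3122,  v_1 = u/||u|| ≈ (0.261, 0.261, 0.9294) (||v_1|| = 1).

λ_1 = 9.5616,  λ_2 = 5.4384,  λ_3 = 4;  v_1 ≈ (0.261, 0.261, 0.9294)


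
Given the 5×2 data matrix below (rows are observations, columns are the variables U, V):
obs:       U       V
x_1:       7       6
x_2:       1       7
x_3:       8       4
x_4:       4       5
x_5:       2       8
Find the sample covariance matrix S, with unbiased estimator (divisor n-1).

Step 1 — column means:
  mean(U) = (7 + 1 + 8 + 4 + 2) / 5 = 22/5 = 4.4
  mean(V) = (6 + 7 + 4 + 5 + 8) / 5 = 30/5 = 6

Step 2 — sample covariance S[i,j] = (1/(n-1)) · Σ_k (x_{k,i} - mean_i) · (x_{k,j} - mean_j), with n-1 = 4.
  S[U,U] = ((2.6)·(2.6) + (-3.4)·(-3.4) + (3.6)·(3.6) + (-0.4)·(-0.4) + (-2.4)·(-2.4)) / 4 = 37.2/4 = 9.3
  S[U,V] = ((2.6)·(0) + (-3.4)·(1) + (3.6)·(-2) + (-0.4)·(-1) + (-2.4)·(2)) / 4 = -15/4 = -3.75
  S[V,V] = ((0)·(0) + (1)·(1) + (-2)·(-2) + (-1)·(-1) + (2)·(2)) / 4 = 10/4 = 2.5

S is symmetric (S[j,i] = S[i,j]). Assembling:

S = [[9.3, -3.75],
 [-3.75, 2.5]]


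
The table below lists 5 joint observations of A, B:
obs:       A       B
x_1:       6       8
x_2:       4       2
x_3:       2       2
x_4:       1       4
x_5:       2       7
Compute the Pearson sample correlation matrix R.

Step 1 — column means:
  mean(A) = (6 + 4 + 2 + 1 + 2) / 5 = 15/5 = 3
  mean(B) = (8 + 2 + 2 + 4 + 7) / 5 = 23/5 = 4.6

Step 2 — sample variances and covariances s[i,j] = (1/(n-1)) · Σ_k (x_{k,i} - mean_i) · (x_{k,j} - mean_j), with n-1 = 4:
  s[A,A] = ((3)·(3) + (1)·(1) + (-1)·(-1) + (-2)·(-2) + (-1)·(-1)) / 4 = 16/4 = 4
  s[A,B] = ((3)·(3.4) + (1)·(-2.6) + (-1)·(-2.6) + (-2)·(-0.6) + (-1)·(2.4)) / 4 = 9/4 = 2.25
  s[B,B] = ((3.4)·(3.4) + (-2.6)·(-2.6) + (-2.6)·(-2.6) + (-0.6)·(-0.6) + (2.4)·(2.4)) / 4 = 31.2/4 = 7.8
  Sample standard deviations s_i = √(s[i,i]):
  s(A) = √(4) = 2
  s(B) = √(7.8) = 2.7928

Step 3 — r_{ij} = s_{ij} / (s_i · s_j):
  r[A,A] = 1 (diagonal).
  r[A,B] = 2.25 / (2 · 2.7928) = 2.25 / 5.5857 = 0.4028
  r[B,B] = 1 (diagonal).

R is symmetric with unit diagonal. Assembling:

R = [[1, 0.4028],
 [0.4028, 1]]


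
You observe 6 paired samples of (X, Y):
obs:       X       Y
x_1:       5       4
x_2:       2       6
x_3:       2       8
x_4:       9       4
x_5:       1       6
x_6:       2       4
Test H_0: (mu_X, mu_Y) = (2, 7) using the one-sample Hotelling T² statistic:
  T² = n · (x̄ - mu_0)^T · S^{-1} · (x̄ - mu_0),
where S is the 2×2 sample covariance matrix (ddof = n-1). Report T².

Step 1 — sample mean vector:
  mean(X) = (5 + 2 + 2 + 9 + 1 + 2) / 6 = 21/6 = 3.5
  mean(Y) = (4 + 6 + 8 + 4 + 6 + 4) / 6 = 32/6 = 5.3333
  x̄ = (3.5, 5.3333),  deviation x̄ - mu_0 = (3.5, 5.3333) - (2, 7) = (1.5, -1.6667).

Step 2 — sample covariance matrix, S[i,j] = (1/(n-1)) · Σ_k (x_{k,i} - mean_i) · (x_{k,j} - mean_j), divisor n-1 = 5:
  S[X,X] = ((1.5)·(1.5) + (-1.5)·(-1.5) + (-1.5)·(-1.5) + (5.5)·(5.5) + (-2.5)·(-2.5) + (-1.5)·(-1.5)) / 5 = 45.5/5 = 9.1
  S[X,Y] = ((1.5)·(-1.3333) + (-1.5)·(0.6667) + (-1.5)·(2.6667) + (5.5)·(-1.3333) + (-2.5)·(0.6667) + (-1.5)·(-1.3333)) / 5 = -14/5 = -2.8
  S[Y,Y] = ((-1.3333)·(-1.3333) + (0.6667)·(0.6667) + (2.6667)·(2.6667) + (-1.3333)·(-1.3333) + (0.6667)·(0.6667) + (-1.3333)·(-1.3333)) / 5 = 13.3333/5 = 2.6667
  S = [[9.1, -2.8],
 [-2.8, 2.6667]].

Step 3 — invert S. det(S) = 9.1·2.6667 - (-2.8)² = 16.4267.
  S^{-1} = (1/det) · [[d, -b], [-b, a]] = [[0.1623, 0.1705],
 [0.1705, 0.554]].

Step 4 — quadratic form (x̄ - mu_0)^T · S^{-1} · (x̄ - mu_0):
  S^{-1} · (x̄ - mu_0) = (-0.0406, -0.6676),
  (x̄ - mu_0)^T · [...] = (1.5)·(-0.0406) + (-1.6667)·(-0.6676) = 1.0518.

Step 5 — scale by n: T² = 6 · 1.0518 = 6.3109.

T² ≈ 6.3109


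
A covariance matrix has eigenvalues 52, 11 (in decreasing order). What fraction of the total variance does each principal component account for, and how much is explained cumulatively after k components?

Step 1 — total variance = trace(Sigma) = Σ λ_i = 52 + 11 = 63.

Step 2 — fraction explained by component i = λ_i / Σ λ:
  PC1: 52/63 = 0.8254
  PC2: 11/63 = 0.1746

Step 3 — cumulative fraction after k components = (λ_1 + ... + λ_k) / Σ λ:
  k = 1: 52/63 = 0.8254
  k = 2: (52 + 11)/63 = 63/63 = 1

Summary (fraction, with percent):

explained: PC1 0.8254 (82.54%), PC2 0.1746 (17.46%);  cumulative: 0.8254, 1


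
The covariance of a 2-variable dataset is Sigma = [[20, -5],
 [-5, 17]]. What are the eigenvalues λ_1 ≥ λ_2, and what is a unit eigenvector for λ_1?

Step 1 — characteristic polynomial of 2×2 Sigma:
  det(Sigma - λI) = λ² - trace · λ + det = 0.
  trace = 20 + 17 = 37, det = 20·17 - (-5)² = 315.
Step 2 — discriminant:
  Δ = trace² - 4·det = 1369 - 1260 = 109.
Step 3 — eigenvalues:
  λ = (trace ± √Δ)/2 = (37 ± 10.4403)/2,
  λ_1 = 23.7202,  λ_2 = 13.2798.

Step 4 — unit eigenvector for λ_1: solve (Sigma - λ_1 I)v = 0. First row:
  (20 - 23.7202)·v_x + (-5)·v_y = 0, i.e. (-3.7202)·v_x + (-5)·v_y = 0,
  so v ∝ (b, λ_1 - a) = (-5, 3.7202); multiply by -1 so the first entry is positive: u = (5, -3.7202).
  ||u|| = √((5)² + (-3.7202)²) = √(38.8395) ≈ 6.2321,
  v_1 = u/||u|| ≈ (0.8023, -0.5969) (||v_1|| = 1).

λ_1 = 23.7202,  λ_2 = 13.2798;  v_1 ≈ (0.8023, -0.5969)


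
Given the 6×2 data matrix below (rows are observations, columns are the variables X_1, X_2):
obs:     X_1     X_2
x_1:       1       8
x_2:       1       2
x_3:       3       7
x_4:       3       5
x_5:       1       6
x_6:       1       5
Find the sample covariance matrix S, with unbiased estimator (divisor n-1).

Step 1 — column means:
  mean(X_1) = (1 + 1 + 3 + 3 + 1 + 1) / 6 = 10/6 = 1.6667
  mean(X_2) = (8 + 2 + 7 + 5 + 6 + 5) / 6 = 33/6 = 5.5

Step 2 — sample covariance S[i,j] = (1/(n-1)) · Σ_k (x_{k,i} - mean_i) · (x_{k,j} - mean_j), with n-1 = 5.
  S[X_1,X_1] = ((-0.6667)·(-0.6667) + (-0.6667)·(-0.6667) + (1.3333)·(1.3333) + (1.3333)·(1.3333) + (-0.6667)·(-0.6667) + (-0.6667)·(-0.6667)) / 5 = 5.3333/5 = 1.0667
  S[X_1,X_2] = ((-0.6667)·(2.5) + (-0.6667)·(-3.5) + (1.3333)·(1.5) + (1.3333)·(-0.5) + (-0.6667)·(0.5) + (-0.6667)·(-0.5)) / 5 = 2/5 = 0.4
  S[X_2,X_2] = ((2.5)·(2.5) + (-3.5)·(-3.5) + (1.5)·(1.5) + (-0.5)·(-0.5) + (0.5)·(0.5) + (-0.5)·(-0.5)) / 5 = 21.5/5 = 4.3

S is symmetric (S[j,i] = S[i,j]). Assembling:

S = [[1.0667, 0.4],
 [0.4, 4.3]]


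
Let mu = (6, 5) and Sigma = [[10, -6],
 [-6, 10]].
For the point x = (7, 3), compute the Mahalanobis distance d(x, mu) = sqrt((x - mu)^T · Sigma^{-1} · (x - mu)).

Step 1 — centre the observation: (x - mu) = (1, -2).

Step 2 — invert Sigma. det(Sigma) = 10·10 - (-6)² = 64.
  Sigma^{-1} = (1/det) · [[d, -b], [-b, a]] = [[0.1562, 0.0938],
 [0.0938, 0.1562]].

Step 3 — form the quadratic (x - mu)^T · Sigma^{-1} · (x - mu):
  Sigma^{-1} · (x - mu) = (-0.0312, -0.2188).
  (x - mu)^T · [Sigma^{-1} · (x - mu)] = (1)·(-0.0312) + (-2)·(-0.2188) = 0.4062.

Step 4 — take square root: d = √(0.4062) ≈ 0.6374.

d(x, mu) = √(0.4062) ≈ 0.6374


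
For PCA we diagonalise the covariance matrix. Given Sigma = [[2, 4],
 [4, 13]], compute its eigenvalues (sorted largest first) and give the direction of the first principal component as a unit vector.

Step 1 — characteristic polynomial of 2×2 Sigma:
  det(Sigma - λI) = λ² - trace · λ + det = 0.
  trace = 2 + 13 = 15, det = 2·13 - (4)² = 10.
Step 2 — discriminant:
  Δ = trace² - 4·det = 225 - 40 = 185.
Step 3 — eigenvalues:
  λ = (trace ± √Δ)/2 = (15 ± 13.6015)/2,
  λ_1 = 14.3007,  λ_2 = 0.6993.

Step 4 — unit eigenvector for λ_1: solve (Sigma - λ_1 I)v = 0. First row:
  (2 - 14.3007)·v_x + (4)·v_y = 0, i.e. (-12.3007)·v_x + (4)·v_y = 0,
  so v ∝ (b, λ_1 - a) = (4, 12.3007) = u.
  ||u|| = √((4)² + (12.3007)²) = √(167.3081) ≈ 12.9348,
  v_1 = u/||u|| ≈ (0.3092, 0.951) (||v_1|| = 1).

λ_1 = 14.3007,  λ_2 = 0.6993;  v_1 ≈ (0.3092, 0.951)


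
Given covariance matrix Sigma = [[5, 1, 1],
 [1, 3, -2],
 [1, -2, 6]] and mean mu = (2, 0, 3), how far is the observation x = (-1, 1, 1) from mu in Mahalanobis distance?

Step 1 — centre the observation: (x - mu) = (-3, 1, -2).

Step 2 — invert Sigma (cofactor / det for 3×3, or solve directly):
  Sigma^{-1} = [[0.2456, -0.1404, -0.0877],
 [-0.1404, 0.5088, 0.193],
 [-0.0877, 0.193, 0.2456]].

Step 3 — form the quadratic (x - mu)^T · Sigma^{-1} · (x - mu):
  Sigma^{-1} · (x - mu) = (-0.7018, 0.5439, -0.0351).
  (x - mu)^T · [Sigma^{-1} · (x - mu)] = (-3)·(-0.7018) + (1)·(0.5439) + (-2)·(-0.0351) = 2.7193.

Step 4 — take square root: d = √(2.7193) ≈ 1.649.

d(x, mu) = √(2.7193) ≈ 1.649
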